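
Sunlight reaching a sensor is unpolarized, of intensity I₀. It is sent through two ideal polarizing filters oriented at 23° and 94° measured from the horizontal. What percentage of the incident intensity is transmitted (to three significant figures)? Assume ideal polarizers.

≈ 5.30%

Unpolarized light through the first polarizer → I₁ = ½ I₀, now polarized at 23°.
I₂ = I₁ cos²(94° − 23°) = 0.5 I₀ · cos²(71°) = 0.053 I₀.
That is 5.3% of the incident intensity.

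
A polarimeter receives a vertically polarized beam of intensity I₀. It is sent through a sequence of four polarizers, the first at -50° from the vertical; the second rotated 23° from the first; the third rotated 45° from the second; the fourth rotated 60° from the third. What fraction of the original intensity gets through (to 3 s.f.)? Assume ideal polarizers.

≈ 0.0438 I₀

By Malus's law, I₁ = I₀ cos²(-50° − 0°) = I₀ cos²(50°) = 0.4132 I₀.
I₂ = I₁ cos²(23°) = 0.4132 · 0.8473 I₀ = 0.3501 I₀.
I₃ = I₂ cos²(45°) = 0.3501 · 0.5 I₀ = 0.175 I₀.
I₄ = I₃ cos²(60°) = 0.175 · 0.25 I₀ = 0.04376 I₀.
Transmitted fraction = 0.04376.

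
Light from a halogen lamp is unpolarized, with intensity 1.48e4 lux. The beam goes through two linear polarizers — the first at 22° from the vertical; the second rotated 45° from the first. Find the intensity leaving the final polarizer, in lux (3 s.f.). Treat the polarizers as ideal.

I ≈ 3700 lux

Unpolarized light through the first polarizer → I₁ = 1.48e4 lux/2 = 7400 lux, polarized at 22°.
I₂ = I₁ · cos²(45°) = 7400 · 0.5 = 3700 lux.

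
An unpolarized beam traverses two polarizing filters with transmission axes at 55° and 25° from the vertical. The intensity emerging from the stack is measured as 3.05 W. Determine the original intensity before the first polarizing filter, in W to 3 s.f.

Unpolarized light through the first polarizer → I₁ = ½ I₀, now polarized at 55°.
I₂ = I₁ cos²(25° − 55°) = 0.5 I₀ · cos²(30°) = 0.375 I₀.
So 3.05 W = 0.375 I₀, giving I₀ = 3.05/0.375 = 8.133 W.

I₀ ≈ 8.13 W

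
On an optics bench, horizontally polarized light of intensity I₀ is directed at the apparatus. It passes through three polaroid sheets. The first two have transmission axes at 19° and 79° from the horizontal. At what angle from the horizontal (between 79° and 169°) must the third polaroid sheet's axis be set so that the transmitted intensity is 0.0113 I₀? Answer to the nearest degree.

θ ≈ 156°

By Malus's law, I₁ = I₀ cos²(19° − 0°) = I₀ cos²(19°) = 0.894 I₀.
I₂ = I₁ cos²(79° − 19°) = 0.894 I₀ · cos²(60°) = 0.2235 I₀.
Need I₃/I₀ = 0.0113, so cos²(θ − 79°) = 0.0113 / 0.2235 = 0.05056.
θ − 79° = arccos(√0.05056) = 77.0°, giving θ ≈ 79 + 77.0 = 156.0°.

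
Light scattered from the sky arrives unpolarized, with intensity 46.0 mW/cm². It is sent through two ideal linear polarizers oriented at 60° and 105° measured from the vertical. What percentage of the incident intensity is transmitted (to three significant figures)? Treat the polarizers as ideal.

Unpolarized light through the first polarizer → I₁ = 46.0 mW/cm²/2 = 23 mW/cm², polarized at 60°.
I₂ = I₁ · cos²(45°) = 23 · 0.5 = 11.5 mW/cm².
That is 25% of the incident intensity.

≈ 25.0%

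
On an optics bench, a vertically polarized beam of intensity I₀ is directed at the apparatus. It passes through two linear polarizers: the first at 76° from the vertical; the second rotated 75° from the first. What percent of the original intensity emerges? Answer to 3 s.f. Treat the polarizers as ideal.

By Malus's law, I₁ = I₀ cos²(76° − 0°) = I₀ cos²(76°) = 0.05853 I₀.
I₂ = I₁ cos²(75°) = 0.05853 · 0.06699 I₀ = 0.003921 I₀.
That is 0.3921% of the incident intensity.

≈ 0.392%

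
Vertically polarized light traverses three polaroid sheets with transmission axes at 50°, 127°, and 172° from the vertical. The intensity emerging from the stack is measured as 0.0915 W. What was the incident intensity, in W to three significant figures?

By Malus's law, I₁ = I₀ cos²(50° − 0°) = I₀ cos²(50°) = 0.4132 I₀.
I₂ = I₁ cos²(127° − 50°) = 0.4132 I₀ · cos²(77°) = 0.02091 I₀.
I₃ = I₂ cos²(172° − 127°) = 0.02091 I₀ · cos²(45°) = 0.01045 I₀.
So 0.0915 W = 0.01045 I₀, giving I₀ = 0.0915/0.01045 = 8.753 W.

I₀ ≈ 8.75 W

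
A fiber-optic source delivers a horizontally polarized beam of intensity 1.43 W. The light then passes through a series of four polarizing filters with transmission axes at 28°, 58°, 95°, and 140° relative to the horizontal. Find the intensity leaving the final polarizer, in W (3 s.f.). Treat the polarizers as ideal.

I ≈ 0.267 W

I₁ = 1.43 W · cos²(28°) = 1.115 W.
I₂ = I₁ · cos²(30°) = 1.115 · 0.75 = 0.8361 W.
I₃ = I₂ · cos²(37°) = 0.8361 · 0.6378 = 0.5333 W.
I₄ = I₃ · cos²(45°) = 0.5333 · 0.5 = 0.2666 W.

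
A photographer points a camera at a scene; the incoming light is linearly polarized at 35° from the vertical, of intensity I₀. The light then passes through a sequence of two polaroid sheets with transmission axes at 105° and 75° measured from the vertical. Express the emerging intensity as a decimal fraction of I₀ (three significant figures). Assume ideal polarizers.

≈ 0.0877 I₀

By Malus's law, I₁ = I₀ cos²(105° − 35°) = I₀ cos²(70°) = 0.117 I₀.
I₂ = I₁ cos²(75° − 105°) = 0.117 I₀ · cos²(30°) = 0.08773 I₀.
Transmitted fraction = 0.08773.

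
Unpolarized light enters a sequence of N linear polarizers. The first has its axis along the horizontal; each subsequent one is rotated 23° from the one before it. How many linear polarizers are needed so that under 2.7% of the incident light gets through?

First polarizer halves the unpolarized light: factor 1/2.
Each further stage multiplies by cos²(23°) = 0.8473.
After N polarizers: T = 0.5·0.8473^(N−1). Require T < 0.027 ⇒ N−1 > ln(0.027/0.5)/ln(0.8473) = 17.62, so N−1 ≥ 18 and N = 19.
Check: N=19 gives T = 0.02535 < 0.027; N=18 gives T = 0.02991.

N = 19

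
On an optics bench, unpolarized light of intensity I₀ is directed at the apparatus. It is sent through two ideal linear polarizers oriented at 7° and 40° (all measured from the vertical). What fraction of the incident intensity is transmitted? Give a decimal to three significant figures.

≈ 0.352 I₀

Unpolarized light through the first polarizer → I₁ = ½ I₀, now polarized at 7°.
I₂ = I₁ cos²(40° − 7°) = 0.5 I₀ · cos²(33°) = 0.3517 I₀.
Transmitted fraction = 0.3517.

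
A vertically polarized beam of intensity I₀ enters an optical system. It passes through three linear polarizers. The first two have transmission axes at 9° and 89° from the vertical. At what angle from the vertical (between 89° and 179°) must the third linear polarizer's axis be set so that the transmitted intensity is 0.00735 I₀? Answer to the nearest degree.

θ ≈ 149°

I₁ = I₀ cos²(9° − 0°) = I₀ cos²(9°) = 0.9755 I₀.
I₂ = I₁ cos²(89° − 9°) = 0.9755 I₀ · cos²(80°) = 0.02942 I₀.
Need I₃/I₀ = 0.00735, so cos²(θ − 89°) = 0.00735 / 0.02942 = 0.2499.
θ − 89° = arccos(√0.2499) = 60.0°, giving θ ≈ 89 + 60.0 = 149.0°.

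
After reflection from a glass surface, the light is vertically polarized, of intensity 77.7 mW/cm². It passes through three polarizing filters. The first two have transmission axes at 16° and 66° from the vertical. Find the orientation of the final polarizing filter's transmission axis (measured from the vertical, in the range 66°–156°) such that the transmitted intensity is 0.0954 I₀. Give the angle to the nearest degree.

θ ≈ 126°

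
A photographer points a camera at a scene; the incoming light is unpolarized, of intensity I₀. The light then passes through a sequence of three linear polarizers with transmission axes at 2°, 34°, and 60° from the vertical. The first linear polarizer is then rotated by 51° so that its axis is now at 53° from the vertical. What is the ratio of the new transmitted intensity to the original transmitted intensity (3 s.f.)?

Before rotation:
Unpolarized light through the first polarizer → I₁ = ½ I₀, now polarized at 2°.
I₂ = I₁ cos²(34° − 2°) = 0.5 I₀ · cos²(32°) = 0.3596 I₀.
I₃ = I₂ cos²(60° − 34°) = 0.3596 I₀ · cos²(26°) = 0.2905 I₀.
After rotation:
Unpolarized light through the first polarizer → I₁ = ½ I₀, now polarized at 53°.
I₂ = I₁ cos²(34° − 53°) = 0.5 I₀ · cos²(19°) = 0.447 I₀.
I₃ = I₂ cos²(60° − 34°) = 0.447 I₀ · cos²(26°) = 0.3611 I₀.
Ratio = 0.3611 / 0.2905 = 1.243.

I_new/I_old ≈ 1.24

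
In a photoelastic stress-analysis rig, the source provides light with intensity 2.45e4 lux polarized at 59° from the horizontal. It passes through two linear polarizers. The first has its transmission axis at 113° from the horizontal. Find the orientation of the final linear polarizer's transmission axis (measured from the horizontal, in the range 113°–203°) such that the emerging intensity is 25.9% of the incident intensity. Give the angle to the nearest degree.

By Malus's law, I₁ = I₀ cos²(113° − 59°) = I₀ cos²(54°) = 0.3455 I₀.
Need I₂/I₀ = 0.259, so cos²(θ − 113°) = 0.259 / 0.3455 = 0.7497.
θ − 113° = arccos(√0.7497) = 30.0°, giving θ ≈ 113 + 30.0 = 143.0°.

θ ≈ 143°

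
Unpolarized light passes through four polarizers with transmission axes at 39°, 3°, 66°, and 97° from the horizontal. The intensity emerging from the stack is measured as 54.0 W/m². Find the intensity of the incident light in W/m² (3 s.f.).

Unpolarized light through the first polarizer → I₁ = ½ I₀, now polarized at 39°.
I₂ = I₁ cos²(3° − 39°) = 0.5 I₀ · cos²(36°) = 0.3273 I₀.
I₃ = I₂ cos²(66° − 3°) = 0.3273 I₀ · cos²(63°) = 0.06745 I₀.
I₄ = I₃ cos²(97° − 66°) = 0.06745 I₀ · cos²(31°) = 0.04956 I₀.
So 54.0 W/m² = 0.04956 I₀, giving I₀ = 54.0/0.04956 = 1090 W/m².

I₀ ≈ 1090 W/m²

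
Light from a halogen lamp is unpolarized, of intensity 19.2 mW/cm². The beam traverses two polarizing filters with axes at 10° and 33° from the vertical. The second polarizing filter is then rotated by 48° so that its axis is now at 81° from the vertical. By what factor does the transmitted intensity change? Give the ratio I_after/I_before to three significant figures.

I_new/I_old ≈ 0.125

Before rotation:
Unpolarized light through the first polarizer → I₁ = ½ I₀, now polarized at 10°.
I₂ = I₁ cos²(33° − 10°) = 0.5 I₀ · cos²(23°) = 0.4237 I₀.
After rotation:
Unpolarized light through the first polarizer → I₁ = ½ I₀, now polarized at 10°.
I₂ = I₁ cos²(81° − 10°) = 0.5 I₀ · cos²(71°) = 0.053 I₀.
Ratio = 0.053 / 0.4237 = 0.1251.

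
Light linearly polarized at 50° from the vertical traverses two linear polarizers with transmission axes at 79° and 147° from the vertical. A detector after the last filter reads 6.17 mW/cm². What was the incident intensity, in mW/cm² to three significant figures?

I₀ ≈ 57.5 mW/cm²

I₁ = I₀ cos²(79° − 50°) = I₀ cos²(29°) = 0.765 I₀.
I₂ = I₁ cos²(147° − 79°) = 0.765 I₀ · cos²(68°) = 0.1073 I₀.
So 6.17 mW/cm² = 0.1073 I₀, giving I₀ = 6.17/0.1073 = 57.48 mW/cm².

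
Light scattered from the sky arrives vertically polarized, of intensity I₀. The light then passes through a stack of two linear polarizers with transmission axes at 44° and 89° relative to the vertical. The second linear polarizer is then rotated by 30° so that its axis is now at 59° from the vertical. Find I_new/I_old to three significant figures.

I_new/I_old ≈ 1.87

Before rotation:
By Malus's law, I₁ = I₀ cos²(44° − 0°) = I₀ cos²(44°) = 0.5174 I₀.
I₂ = I₁ cos²(89° − 44°) = 0.5174 I₀ · cos²(45°) = 0.2587 I₀.
After rotation:
I₁ = I₀ cos²(44° − 0°) = I₀ cos²(44°) = 0.5174 I₀.
I₂ = I₁ cos²(59° − 44°) = 0.5174 I₀ · cos²(15°) = 0.4828 I₀.
Ratio = 0.4828 / 0.2587 = 1.866.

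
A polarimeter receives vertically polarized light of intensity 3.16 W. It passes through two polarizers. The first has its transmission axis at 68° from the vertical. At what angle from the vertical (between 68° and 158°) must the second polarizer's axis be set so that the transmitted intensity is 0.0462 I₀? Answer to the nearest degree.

By Malus's law, I₁ = I₀ cos²(68° − 0°) = I₀ cos²(68°) = 0.1403 I₀.
Need I₂/I₀ = 0.0462, so cos²(θ − 68°) = 0.0462 / 0.1403 = 0.3292.
θ − 68° = arccos(√0.3292) = 55.0°, giving θ ≈ 68 + 55.0 = 123.0°.

θ ≈ 123°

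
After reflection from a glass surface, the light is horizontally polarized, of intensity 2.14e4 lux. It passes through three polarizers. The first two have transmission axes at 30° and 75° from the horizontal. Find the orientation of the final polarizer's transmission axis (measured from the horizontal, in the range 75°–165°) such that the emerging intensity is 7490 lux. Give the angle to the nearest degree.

θ ≈ 90°

By Malus's law, I₁ = I₀ cos²(30° − 0°) = I₀ cos²(30°) = 0.75 I₀.
I₂ = I₁ cos²(75° − 30°) = 0.75 I₀ · cos²(45°) = 0.375 I₀.
Target fraction: 7490 / 2.14e4 lux = 0.35 of I₀.
Need I₃/I₀ = 0.35, so cos²(θ − 75°) = 0.35 / 0.375 = 0.9333.
θ − 75° = arccos(√0.9333) = 15.0°, giving θ ≈ 75 + 15.0 = 90.0°.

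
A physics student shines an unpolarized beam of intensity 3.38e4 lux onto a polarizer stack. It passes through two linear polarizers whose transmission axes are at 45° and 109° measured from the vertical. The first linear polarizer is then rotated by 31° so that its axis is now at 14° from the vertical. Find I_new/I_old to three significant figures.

Before rotation:
Unpolarized light through the first polarizer → I₁ = ½ I₀, now polarized at 45°.
I₂ = I₁ cos²(109° − 45°) = 0.5 I₀ · cos²(64°) = 0.09608 I₀.
After rotation:
Unpolarized light through the first polarizer → I₁ = ½ I₀, now polarized at 14°.
Angle between axes 1 and 2: 85°. I₂ = 0.5 I₀ · cos²(85°) = 0.003798 I₀.
Ratio = 0.003798 / 0.09608 = 0.03953.

I_new/I_old ≈ 0.0395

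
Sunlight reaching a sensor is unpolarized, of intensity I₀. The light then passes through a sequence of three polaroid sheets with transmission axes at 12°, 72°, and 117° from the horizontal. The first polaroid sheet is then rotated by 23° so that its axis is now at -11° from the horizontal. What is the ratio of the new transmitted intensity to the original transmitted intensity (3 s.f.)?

Before rotation:
Unpolarized light through the first polarizer → I₁ = ½ I₀, now polarized at 12°.
I₂ = I₁ cos²(72° − 12°) = 0.5 I₀ · cos²(60°) = 0.125 I₀.
I₃ = I₂ cos²(117° − 72°) = 0.125 I₀ · cos²(45°) = 0.0625 I₀.
After rotation:
Unpolarized light through the first polarizer → I₁ = ½ I₀, now polarized at -11°.
I₂ = I₁ cos²(72° + 11°) = 0.5 I₀ · cos²(83°) = 0.007426 I₀.
I₃ = I₂ cos²(117° − 72°) = 0.007426 I₀ · cos²(45°) = 0.003713 I₀.
Ratio = 0.003713 / 0.0625 = 0.05941.

I_new/I_old ≈ 0.0594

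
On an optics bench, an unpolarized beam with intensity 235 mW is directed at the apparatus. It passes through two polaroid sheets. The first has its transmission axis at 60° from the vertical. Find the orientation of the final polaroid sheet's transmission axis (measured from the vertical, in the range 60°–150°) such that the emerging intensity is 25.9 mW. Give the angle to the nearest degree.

θ ≈ 122°

Unpolarized light through the first polarizer → I₁ = ½ I₀, now polarized at 60°.
Target fraction: 25.9 / 235 mW = 0.1102 of I₀.
Need I₂/I₀ = 0.1102, so cos²(θ − 60°) = 0.1102 / 0.5 = 0.2204.
θ − 60° = arccos(√0.2204) = 62.0°, giving θ ≈ 60 + 62.0 = 122.0°.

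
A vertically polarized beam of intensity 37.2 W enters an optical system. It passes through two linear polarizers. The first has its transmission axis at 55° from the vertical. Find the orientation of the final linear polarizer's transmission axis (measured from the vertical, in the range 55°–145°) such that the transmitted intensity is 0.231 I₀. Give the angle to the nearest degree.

I₁ = I₀ cos²(55° − 0°) = I₀ cos²(55°) = 0.329 I₀.
Need I₂/I₀ = 0.231, so cos²(θ − 55°) = 0.231 / 0.329 = 0.7021.
θ − 55° = arccos(√0.7021) = 33.1°, giving θ ≈ 55 + 33.1 = 88.1°.

θ ≈ 88°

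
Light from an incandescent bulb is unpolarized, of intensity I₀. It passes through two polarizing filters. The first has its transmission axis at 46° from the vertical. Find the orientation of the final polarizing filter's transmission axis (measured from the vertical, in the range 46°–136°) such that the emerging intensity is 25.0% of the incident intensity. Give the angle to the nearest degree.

θ ≈ 91°

Unpolarized light through the first polarizer → I₁ = ½ I₀, now polarized at 46°.
Need I₂/I₀ = 0.25, so cos²(θ − 46°) = 0.25 / 0.5 = 0.5.
θ − 46° = arccos(√0.5) = 45.0°, giving θ ≈ 46 + 45.0 = 91.0°.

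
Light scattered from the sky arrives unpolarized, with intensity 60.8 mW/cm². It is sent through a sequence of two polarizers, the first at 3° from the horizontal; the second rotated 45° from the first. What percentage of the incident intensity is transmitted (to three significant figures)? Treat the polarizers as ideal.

≈ 25.0%

Unpolarized light through the first polarizer → I₁ = 60.8 mW/cm²/2 = 30.4 mW/cm², polarized at 3°.
I₂ = I₁ · cos²(45°) = 30.4 · 0.5 = 15.2 mW/cm².
That is 25% of the incident intensity.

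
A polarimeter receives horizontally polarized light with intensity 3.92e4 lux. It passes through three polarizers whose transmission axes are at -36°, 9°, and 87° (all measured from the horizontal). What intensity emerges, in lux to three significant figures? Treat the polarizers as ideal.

I₁ = 3.92e4 lux · cos²(36°) = 2.566e+04 lux.
I₂ = I₁ · cos²(45°) = 2.566e+04 · 0.5 = 1.283e+04 lux.
I₃ = I₂ · cos²(78°) = 1.283e+04 · 0.04323 = 554.5 lux.

I ≈ 555 lux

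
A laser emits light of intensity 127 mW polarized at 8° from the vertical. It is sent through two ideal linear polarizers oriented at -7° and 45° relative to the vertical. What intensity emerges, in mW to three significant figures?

I ≈ 44.9 mW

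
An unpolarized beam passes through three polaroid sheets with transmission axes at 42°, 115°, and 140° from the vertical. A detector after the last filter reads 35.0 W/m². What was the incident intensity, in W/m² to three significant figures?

I₀ ≈ 997 W/m²

Unpolarized light through the first polarizer → I₁ = ½ I₀, now polarized at 42°.
I₂ = I₁ cos²(115° − 42°) = 0.5 I₀ · cos²(73°) = 0.04274 I₀.
I₃ = I₂ cos²(140° − 115°) = 0.04274 I₀ · cos²(25°) = 0.03511 I₀.
So 35.0 W/m² = 0.03511 I₀, giving I₀ = 35.0/0.03511 = 997 W/m².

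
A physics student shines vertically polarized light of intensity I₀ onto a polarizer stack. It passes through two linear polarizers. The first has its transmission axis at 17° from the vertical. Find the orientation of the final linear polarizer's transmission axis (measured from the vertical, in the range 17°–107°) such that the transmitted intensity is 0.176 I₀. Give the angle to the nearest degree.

By Malus's law, I₁ = I₀ cos²(17° − 0°) = I₀ cos²(17°) = 0.9145 I₀.
Need I₂/I₀ = 0.176, so cos²(θ − 17°) = 0.176 / 0.9145 = 0.1925.
θ − 17° = arccos(√0.1925) = 64.0°, giving θ ≈ 17 + 64.0 = 81.0°.

θ ≈ 81°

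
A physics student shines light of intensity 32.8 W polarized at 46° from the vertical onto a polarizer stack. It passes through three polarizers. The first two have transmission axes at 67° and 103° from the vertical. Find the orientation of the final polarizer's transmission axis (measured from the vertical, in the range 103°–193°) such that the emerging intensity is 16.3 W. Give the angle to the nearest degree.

I₁ = I₀ cos²(67° − 46°) = I₀ cos²(21°) = 0.8716 I₀.
I₂ = I₁ cos²(103° − 67°) = 0.8716 I₀ · cos²(36°) = 0.5705 I₀.
Target fraction: 16.3 / 32.8 W = 0.497 of I₀.
Need I₃/I₀ = 0.497, so cos²(θ − 103°) = 0.497 / 0.5705 = 0.8712.
θ − 103° = arccos(√0.8712) = 21.0°, giving θ ≈ 103 + 21.0 = 124.0°.

θ ≈ 124°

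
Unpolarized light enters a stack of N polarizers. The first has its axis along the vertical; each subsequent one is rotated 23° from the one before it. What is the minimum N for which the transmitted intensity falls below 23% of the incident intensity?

N = 6

First polarizer halves the unpolarized light: factor 1/2.
Each further stage multiplies by cos²(23°) = 0.8473.
After N polarizers: T = 0.5·0.8473^(N−1). Require T < 0.23 ⇒ N−1 > ln(0.23/0.5)/ln(0.8473) = 4.69, so N−1 ≥ 5 and N = 6.
Check: N=6 gives T = 0.2184 < 0.23; N=5 gives T = 0.2577.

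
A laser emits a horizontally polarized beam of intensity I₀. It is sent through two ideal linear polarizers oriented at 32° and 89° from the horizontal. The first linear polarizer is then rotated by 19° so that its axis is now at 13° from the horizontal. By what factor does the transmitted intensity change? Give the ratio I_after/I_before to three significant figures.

I_new/I_old ≈ 0.260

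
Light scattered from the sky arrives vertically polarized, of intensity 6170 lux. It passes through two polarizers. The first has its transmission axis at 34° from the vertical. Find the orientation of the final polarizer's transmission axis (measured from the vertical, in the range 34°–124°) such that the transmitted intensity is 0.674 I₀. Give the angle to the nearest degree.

By Malus's law, I₁ = I₀ cos²(34° − 0°) = I₀ cos²(34°) = 0.6873 I₀.
Need I₂/I₀ = 0.674, so cos²(θ − 34°) = 0.674 / 0.6873 = 0.9806.
θ − 34° = arccos(√0.9806) = 8.0°, giving θ ≈ 34 + 8.0 = 42.0°.

θ ≈ 42°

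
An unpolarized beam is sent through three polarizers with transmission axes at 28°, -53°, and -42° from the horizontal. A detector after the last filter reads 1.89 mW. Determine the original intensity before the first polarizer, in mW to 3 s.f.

I₀ ≈ 160 mW

Unpolarized light through the first polarizer → I₁ = ½ I₀, now polarized at 28°.
I₂ = I₁ cos²(-53° − 28°) = 0.5 I₀ · cos²(81°) = 0.01224 I₀.
I₃ = I₂ cos²(-42° + 53°) = 0.01224 I₀ · cos²(11°) = 0.01179 I₀.
So 1.89 mW = 0.01179 I₀, giving I₀ = 1.89/0.01179 = 160.3 mW.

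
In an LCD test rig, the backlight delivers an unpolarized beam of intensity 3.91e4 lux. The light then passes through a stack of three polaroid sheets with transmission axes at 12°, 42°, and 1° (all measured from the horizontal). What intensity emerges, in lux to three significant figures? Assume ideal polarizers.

I ≈ 8350 lux

Unpolarized light through the first polarizer → I₁ = 3.91e4 lux/2 = 1.955e+04 lux, polarized at 12°.
I₂ = I₁ · cos²(30°) = 1.955e+04 · 0.75 = 1.466e+04 lux.
I₃ = I₂ · cos²(41°) = 1.466e+04 · 0.5696 = 8352 lux.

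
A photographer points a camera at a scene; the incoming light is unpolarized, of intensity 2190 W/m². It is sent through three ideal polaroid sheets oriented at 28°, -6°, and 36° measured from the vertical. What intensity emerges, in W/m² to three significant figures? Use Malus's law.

I ≈ 416 W/m²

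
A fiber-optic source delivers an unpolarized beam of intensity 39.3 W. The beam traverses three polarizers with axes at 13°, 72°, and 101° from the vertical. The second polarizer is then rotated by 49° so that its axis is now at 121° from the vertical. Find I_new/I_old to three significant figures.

Before rotation:
Unpolarized light through the first polarizer → I₁ = ½ I₀, now polarized at 13°.
I₂ = I₁ cos²(72° − 13°) = 0.5 I₀ · cos²(59°) = 0.1326 I₀.
I₃ = I₂ cos²(101° − 72°) = 0.1326 I₀ · cos²(29°) = 0.1015 I₀.
After rotation:
Unpolarized light through the first polarizer → I₁ = ½ I₀, now polarized at 13°.
Angle between axes 1 and 2: 72°. I₂ = 0.5 I₀ · cos²(72°) = 0.04775 I₀.
I₃ = I₂ cos²(101° − 121°) = 0.04775 I₀ · cos²(20°) = 0.04216 I₀.
Ratio = 0.04216 / 0.1015 = 0.4155.

I_new/I_old ≈ 0.416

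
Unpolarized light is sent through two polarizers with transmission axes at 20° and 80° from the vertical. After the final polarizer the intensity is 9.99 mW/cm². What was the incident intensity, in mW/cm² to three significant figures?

Unpolarized light through the first polarizer → I₁ = ½ I₀, now polarized at 20°.
I₂ = I₁ cos²(80° − 20°) = 0.5 I₀ · cos²(60°) = 0.125 I₀.
So 9.99 mW/cm² = 0.125 I₀, giving I₀ = 9.99/0.125 = 79.92 mW/cm².

I₀ ≈ 79.9 mW/cm²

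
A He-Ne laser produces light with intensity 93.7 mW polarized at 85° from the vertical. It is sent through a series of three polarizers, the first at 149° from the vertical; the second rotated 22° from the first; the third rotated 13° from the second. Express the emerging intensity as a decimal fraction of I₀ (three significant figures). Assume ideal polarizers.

By Malus's law, I₁ = 93.7 mW · cos²(64°) = 18.01 mW.
I₂ = I₁ · cos²(22°) = 18.01 · 0.8597 = 15.48 mW.
I₃ = I₂ · cos²(13°) = 15.48 · 0.9494 = 14.7 mW.
Transmitted fraction = 0.1568.

I/I₀ ≈ 0.157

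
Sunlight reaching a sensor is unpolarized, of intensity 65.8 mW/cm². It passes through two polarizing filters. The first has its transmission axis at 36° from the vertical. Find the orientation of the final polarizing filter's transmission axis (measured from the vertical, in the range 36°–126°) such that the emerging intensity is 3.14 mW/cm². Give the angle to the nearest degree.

Unpolarized light through the first polarizer → I₁ = ½ I₀, now polarized at 36°.
Target fraction: 3.14 / 65.8 mW/cm² = 0.04772 of I₀.
Need I₂/I₀ = 0.04772, so cos²(θ − 36°) = 0.04772 / 0.5 = 0.09544.
θ − 36° = arccos(√0.09544) = 72.0°, giving θ ≈ 36 + 72.0 = 108.0°.

θ ≈ 108°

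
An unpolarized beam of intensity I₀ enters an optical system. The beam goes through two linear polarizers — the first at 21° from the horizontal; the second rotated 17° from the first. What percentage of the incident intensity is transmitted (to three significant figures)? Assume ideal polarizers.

Unpolarized light through the first polarizer → I₁ = ½ I₀, now polarized at 21°.
I₂ = I₁ cos²(17°) = 0.5 · 0.9145 I₀ = 0.4573 I₀.
That is 45.73% of the incident intensity.

≈ 45.7%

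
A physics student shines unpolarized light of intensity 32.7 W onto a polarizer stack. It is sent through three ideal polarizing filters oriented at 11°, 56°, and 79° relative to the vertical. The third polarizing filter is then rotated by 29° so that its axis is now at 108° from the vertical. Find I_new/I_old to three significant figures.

Before rotation:
Unpolarized light through the first polarizer → I₁ = ½ I₀, now polarized at 11°.
I₂ = I₁ cos²(56° − 11°) = 0.5 I₀ · cos²(45°) = 0.25 I₀.
I₃ = I₂ cos²(79° − 56°) = 0.25 I₀ · cos²(23°) = 0.2118 I₀.
After rotation:
Unpolarized light through the first polarizer → I₁ = ½ I₀, now polarized at 11°.
I₂ = I₁ cos²(56° − 11°) = 0.5 I₀ · cos²(45°) = 0.25 I₀.
I₃ = I₂ cos²(108° − 56°) = 0.25 I₀ · cos²(52°) = 0.09476 I₀.
Ratio = 0.09476 / 0.2118 = 0.4473.

I_new/I_old ≈ 0.447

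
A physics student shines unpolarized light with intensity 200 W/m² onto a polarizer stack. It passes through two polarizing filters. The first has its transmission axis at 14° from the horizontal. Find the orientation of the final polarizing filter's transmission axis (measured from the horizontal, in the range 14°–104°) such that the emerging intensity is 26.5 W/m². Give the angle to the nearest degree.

θ ≈ 73°

Unpolarized light through the first polarizer → I₁ = ½ I₀, now polarized at 14°.
Target fraction: 26.5 / 200 W/m² = 0.1325 of I₀.
Need I₂/I₀ = 0.1325, so cos²(θ − 14°) = 0.1325 / 0.5 = 0.265.
θ − 14° = arccos(√0.265) = 59.0°, giving θ ≈ 14 + 59.0 = 73.0°.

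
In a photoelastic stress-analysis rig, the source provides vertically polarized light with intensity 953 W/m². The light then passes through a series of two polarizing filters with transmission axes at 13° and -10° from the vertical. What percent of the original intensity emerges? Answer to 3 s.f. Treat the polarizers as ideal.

≈ 80.4%

I₁ = 953 W/m² · cos²(13°) = 904.8 W/m².
I₂ = I₁ · cos²(23°) = 904.8 · 0.8473 = 766.6 W/m².
That is 80.45% of the incident intensity.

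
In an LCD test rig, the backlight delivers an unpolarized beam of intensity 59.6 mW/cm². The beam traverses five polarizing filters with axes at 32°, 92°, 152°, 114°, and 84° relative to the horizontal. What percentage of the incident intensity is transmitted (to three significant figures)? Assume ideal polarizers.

Unpolarized light through the first polarizer → I₁ = 59.6 mW/cm²/2 = 29.8 mW/cm², polarized at 32°.
I₂ = I₁ · cos²(60°) = 29.8 · 0.25 = 7.45 mW/cm².
I₃ = I₂ · cos²(60°) = 7.45 · 0.25 = 1.863 mW/cm².
I₄ = I₃ · cos²(38°) = 1.863 · 0.621 = 1.157 mW/cm².
I₅ = I₄ · cos²(30°) = 1.157 · 0.75 = 0.8674 mW/cm².
That is 1.455% of the incident intensity.

≈ 1.46%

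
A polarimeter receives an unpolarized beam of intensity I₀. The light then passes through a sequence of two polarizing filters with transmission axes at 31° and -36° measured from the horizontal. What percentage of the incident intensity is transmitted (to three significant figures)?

Unpolarized light through the first polarizer → I₁ = ½ I₀, now polarized at 31°.
I₂ = I₁ cos²(-36° − 31°) = 0.5 I₀ · cos²(67°) = 0.07634 I₀.
That is 7.634% of the incident intensity.

≈ 7.63%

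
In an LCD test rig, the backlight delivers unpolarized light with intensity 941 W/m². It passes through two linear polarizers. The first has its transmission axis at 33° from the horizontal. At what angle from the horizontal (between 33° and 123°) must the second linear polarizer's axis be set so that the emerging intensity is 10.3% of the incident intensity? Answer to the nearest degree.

Unpolarized light through the first polarizer → I₁ = ½ I₀, now polarized at 33°.
Need I₂/I₀ = 0.103, so cos²(θ − 33°) = 0.103 / 0.5 = 0.206.
θ − 33° = arccos(√0.206) = 63.0°, giving θ ≈ 33 + 63.0 = 96.0°.

θ ≈ 96°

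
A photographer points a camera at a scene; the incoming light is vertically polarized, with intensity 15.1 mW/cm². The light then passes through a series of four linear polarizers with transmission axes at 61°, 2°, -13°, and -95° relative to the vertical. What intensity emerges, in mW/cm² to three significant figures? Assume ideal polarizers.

I₁ = 15.1 mW/cm² · cos²(61°) = 3.549 mW/cm².
I₂ = I₁ · cos²(59°) = 3.549 · 0.2653 = 0.9415 mW/cm².
I₃ = I₂ · cos²(15°) = 0.9415 · 0.933 = 0.8784 mW/cm².
I₄ = I₃ · cos²(82°) = 0.8784 · 0.01937 = 0.01701 mW/cm².

I ≈ 0.0170 mW/cm²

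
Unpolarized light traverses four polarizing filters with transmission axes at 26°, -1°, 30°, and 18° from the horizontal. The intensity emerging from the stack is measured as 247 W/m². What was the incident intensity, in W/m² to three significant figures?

I₀ ≈ 885 W/m²

Unpolarized light through the first polarizer → I₁ = ½ I₀, now polarized at 26°.
I₂ = I₁ cos²(-1° − 26°) = 0.5 I₀ · cos²(27°) = 0.3969 I₀.
I₃ = I₂ cos²(30° + 1°) = 0.3969 I₀ · cos²(31°) = 0.2917 I₀.
I₄ = I₃ cos²(18° − 30°) = 0.2917 I₀ · cos²(12°) = 0.279 I₀.
So 247 W/m² = 0.279 I₀, giving I₀ = 247/0.279 = 885.2 W/m².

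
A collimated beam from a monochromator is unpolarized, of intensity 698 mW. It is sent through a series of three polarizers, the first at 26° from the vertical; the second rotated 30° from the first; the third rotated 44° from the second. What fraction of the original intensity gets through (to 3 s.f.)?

I/I₀ ≈ 0.194

Unpolarized light through the first polarizer → I₁ = 698 mW/2 = 349 mW, polarized at 26°.
I₂ = I₁ · cos²(30°) = 349 · 0.75 = 261.8 mW.
I₃ = I₂ · cos²(44°) = 261.8 · 0.5174 = 135.4 mW.
Transmitted fraction = 0.194.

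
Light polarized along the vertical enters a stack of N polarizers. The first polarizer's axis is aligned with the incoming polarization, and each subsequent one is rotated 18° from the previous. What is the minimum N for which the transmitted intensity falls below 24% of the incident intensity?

N = 16

First polarizer is aligned with the polarization: full transmission.
Each further stage multiplies by cos²(18°) = 0.9045.
After N polarizers: T = 0.9045^(N−1). Require T < 0.24 ⇒ N−1 > ln(0.24)/ln(0.9045) = 14.22, so N−1 ≥ 15 and N = 16.
Check: N=16 gives T = 0.2219 < 0.24; N=15 gives T = 0.2453.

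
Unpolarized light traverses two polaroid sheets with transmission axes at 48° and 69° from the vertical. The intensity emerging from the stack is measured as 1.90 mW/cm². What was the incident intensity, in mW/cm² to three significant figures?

I₀ ≈ 4.36 mW/cm²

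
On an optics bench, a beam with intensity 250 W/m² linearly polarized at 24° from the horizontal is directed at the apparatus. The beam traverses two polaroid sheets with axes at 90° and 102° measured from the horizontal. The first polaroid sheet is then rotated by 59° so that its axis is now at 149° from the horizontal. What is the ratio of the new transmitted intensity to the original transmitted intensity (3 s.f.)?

Before rotation:
I₁ = I₀ cos²(90° − 24°) = I₀ cos²(66°) = 0.1654 I₀.
I₂ = I₁ cos²(102° − 90°) = 0.1654 I₀ · cos²(12°) = 0.1583 I₀.
After rotation:
I₁ = I₀ cos²(149° − 24°) = I₀ cos²(55°) = 0.329 I₀.
I₂ = I₁ cos²(102° − 149°) = 0.329 I₀ · cos²(47°) = 0.153 I₀.
Ratio = 0.153 / 0.1583 = 0.9667.

I_new/I_old ≈ 0.967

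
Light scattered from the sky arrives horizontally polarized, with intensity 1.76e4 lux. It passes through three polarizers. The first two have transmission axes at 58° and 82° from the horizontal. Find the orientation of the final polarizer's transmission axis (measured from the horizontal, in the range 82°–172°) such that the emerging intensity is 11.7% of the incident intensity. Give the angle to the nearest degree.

I₁ = I₀ cos²(58° − 0°) = I₀ cos²(58°) = 0.2808 I₀.
I₂ = I₁ cos²(82° − 58°) = 0.2808 I₀ · cos²(24°) = 0.2344 I₀.
Need I₃/I₀ = 0.117, so cos²(θ − 82°) = 0.117 / 0.2344 = 0.4992.
θ − 82° = arccos(√0.4992) = 45.0°, giving θ ≈ 82 + 45.0 = 127.0°.

θ ≈ 127°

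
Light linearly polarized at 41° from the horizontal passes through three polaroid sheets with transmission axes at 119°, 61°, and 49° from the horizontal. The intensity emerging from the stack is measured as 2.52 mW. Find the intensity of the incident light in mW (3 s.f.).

I₀ ≈ 217 mW

I₁ = I₀ cos²(119° − 41°) = I₀ cos²(78°) = 0.04323 I₀.
I₂ = I₁ cos²(61° − 119°) = 0.04323 I₀ · cos²(58°) = 0.01214 I₀.
I₃ = I₂ cos²(49° − 61°) = 0.01214 I₀ · cos²(12°) = 0.01161 I₀.
So 2.52 mW = 0.01161 I₀, giving I₀ = 2.52/0.01161 = 217 mW.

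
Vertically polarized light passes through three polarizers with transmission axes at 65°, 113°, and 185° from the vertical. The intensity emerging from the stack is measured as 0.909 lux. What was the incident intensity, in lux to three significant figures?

I₀ ≈ 119 lux

I₁ = I₀ cos²(65° − 0°) = I₀ cos²(65°) = 0.1786 I₀.
I₂ = I₁ cos²(113° − 65°) = 0.1786 I₀ · cos²(48°) = 0.07997 I₀.
I₃ = I₂ cos²(185° − 113°) = 0.07997 I₀ · cos²(72°) = 0.007636 I₀.
So 0.909 lux = 0.007636 I₀, giving I₀ = 0.909/0.007636 = 119 lux.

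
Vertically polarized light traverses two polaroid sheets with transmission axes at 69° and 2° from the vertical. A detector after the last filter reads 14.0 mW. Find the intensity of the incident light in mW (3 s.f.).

I₀ ≈ 714 mW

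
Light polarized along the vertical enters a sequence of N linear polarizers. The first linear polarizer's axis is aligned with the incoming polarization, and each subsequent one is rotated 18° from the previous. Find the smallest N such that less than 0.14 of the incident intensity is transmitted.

First polarizer is aligned with the polarization: full transmission.
Each further stage multiplies by cos²(18°) = 0.9045.
After N polarizers: T = 0.9045^(N−1). Require T < 0.14 ⇒ N−1 > ln(0.14)/ln(0.9045) = 19.59, so N−1 ≥ 20 and N = 21.
Check: N=21 gives T = 0.1344 < 0.14; N=20 gives T = 0.1485.

N = 21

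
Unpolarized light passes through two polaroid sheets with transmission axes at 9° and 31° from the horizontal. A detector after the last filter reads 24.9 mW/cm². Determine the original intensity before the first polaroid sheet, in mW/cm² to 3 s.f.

Unpolarized light through the first polarizer → I₁ = ½ I₀, now polarized at 9°.
I₂ = I₁ cos²(31° − 9°) = 0.5 I₀ · cos²(22°) = 0.4298 I₀.
So 24.9 mW/cm² = 0.4298 I₀, giving I₀ = 24.9/0.4298 = 57.93 mW/cm².

I₀ ≈ 57.9 mW/cm²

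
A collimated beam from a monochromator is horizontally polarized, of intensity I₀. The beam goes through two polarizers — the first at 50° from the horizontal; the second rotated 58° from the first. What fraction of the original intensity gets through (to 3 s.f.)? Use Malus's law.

By Malus's law, I₁ = I₀ cos²(50° − 0°) = I₀ cos²(50°) = 0.4132 I₀.
I₂ = I₁ cos²(58°) = 0.4132 · 0.2808 I₀ = 0.116 I₀.
Transmitted fraction = 0.116.

≈ 0.116 I₀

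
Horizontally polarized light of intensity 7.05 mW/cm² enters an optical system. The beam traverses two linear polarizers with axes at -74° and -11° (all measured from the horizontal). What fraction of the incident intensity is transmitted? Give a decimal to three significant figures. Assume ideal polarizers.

By Malus's law, I₁ = 7.05 mW/cm² · cos²(74°) = 0.5356 mW/cm².
I₂ = I₁ · cos²(63°) = 0.5356 · 0.2061 = 0.1104 mW/cm².
Transmitted fraction = 0.01566.

I/I₀ ≈ 0.0157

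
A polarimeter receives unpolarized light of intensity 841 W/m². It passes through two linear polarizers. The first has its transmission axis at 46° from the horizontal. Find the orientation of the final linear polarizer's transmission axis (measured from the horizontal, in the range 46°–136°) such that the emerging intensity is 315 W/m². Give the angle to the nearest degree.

θ ≈ 76°

Unpolarized light through the first polarizer → I₁ = ½ I₀, now polarized at 46°.
Target fraction: 315 / 841 W/m² = 0.3746 of I₀.
Need I₂/I₀ = 0.3746, so cos²(θ − 46°) = 0.3746 / 0.5 = 0.7491.
θ − 46° = arccos(√0.7491) = 30.1°, giving θ ≈ 46 + 30.1 = 76.1°.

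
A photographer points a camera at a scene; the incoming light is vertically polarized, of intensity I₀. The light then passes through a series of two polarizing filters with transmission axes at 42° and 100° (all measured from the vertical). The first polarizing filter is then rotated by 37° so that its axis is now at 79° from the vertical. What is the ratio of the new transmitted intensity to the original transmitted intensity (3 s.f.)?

Before rotation:
By Malus's law, I₁ = I₀ cos²(42° − 0°) = I₀ cos²(42°) = 0.5523 I₀.
I₂ = I₁ cos²(100° − 42°) = 0.5523 I₀ · cos²(58°) = 0.1551 I₀.
After rotation:
I₁ = I₀ cos²(79° − 0°) = I₀ cos²(79°) = 0.03641 I₀.
I₂ = I₁ cos²(100° − 79°) = 0.03641 I₀ · cos²(21°) = 0.03173 I₀.
Ratio = 0.03173 / 0.1551 = 0.2046.

I_new/I_old ≈ 0.205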